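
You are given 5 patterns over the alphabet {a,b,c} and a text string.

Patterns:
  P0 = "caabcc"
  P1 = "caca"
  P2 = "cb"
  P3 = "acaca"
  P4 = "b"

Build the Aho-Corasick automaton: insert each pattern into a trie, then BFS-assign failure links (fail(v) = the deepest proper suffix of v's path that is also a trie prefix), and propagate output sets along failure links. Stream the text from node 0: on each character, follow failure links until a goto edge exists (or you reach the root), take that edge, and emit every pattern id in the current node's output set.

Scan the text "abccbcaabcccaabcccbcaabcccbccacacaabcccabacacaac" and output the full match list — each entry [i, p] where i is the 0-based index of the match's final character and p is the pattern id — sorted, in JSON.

Build:
Trie (insert patterns):
  0='ε' goto a→10 b→15 c→1
  1='c' goto a→2 b→9
  2='ca' goto a→3 c→7
  3='caa' goto b→4
  4='caab' goto c→5
  5='caabc' goto c→6
  6='caabcc' goto ·  [P0 ends]
  7='cac' goto a→8
  8='caca' goto ·  [P1 ends]
  9='cb' goto ·  [P2 ends]
  10='a' goto c→11
  11='ac' goto a→12
  12='aca' goto c→13
  13='acac' goto a→14
  14='acaca' goto ·  [P3 ends]
  15='b' goto ·  [P4 ends]

BFS fail/out derivation:
  fail(1) 'c': from fail(0)=0 chase 'c': 0 ⇒ 0;  out=∅∪out(0)=∅
  fail(10) 'a': from fail(0)=0 chase 'a': 0 ⇒ 0;  out=∅∪out(0)=∅
  fail(15) 'b': from fail(0)=0 chase 'b': 0 ⇒ 0;  out={4}∪out(0)={4}
  fail(2) 'ca': from fail(1)=0 chase 'a': 0 ⇒ 10;  out=∅∪out(10)=∅
  fail(9) 'cb': from fail(1)=0 chase 'b': 0 ⇒ 15;  out={2}∪out(15)={2,4}
  fail(11) 'ac': from fail(10)=0 chase 'c': 0 ⇒ 1;  out=∅∪out(1)=∅
  fail(3) 'caa': from fail(2)=10 chase 'a': 10→0 ⇒ 10;  out=∅∪out(10)=∅
  fail(7) 'cac': from fail(2)=10 chase 'c': 10 ⇒ 11;  out=∅∪out(11)=∅
  fail(12) 'aca': from fail(11)=1 chase 'a': 1 ⇒ 2;  out=∅∪out(2)=∅
  fail(4) 'caab': from fail(3)=10 chase 'b': 10→0 ⇒ 15;  out=∅∪out(15)={4}
  fail(8) 'caca': from fail(7)=11 chase 'a': 11 ⇒ 12;  out={1}∪out(12)={1}
  fail(13) 'acac': from fail(12)=2 chase 'c': 2 ⇒ 7;  out=∅∪out(7)=∅
  fail(5) 'caabc': from fail(4)=15 chase 'c': 15→0 ⇒ 1;  out=∅∪out(1)=∅
  fail(14) 'acaca': from fail(13)=7 chase 'a': 7 ⇒ 8;  out={3}∪out(8)={1,3}
  fail(6) 'caabcc': from fail(5)=1 chase 'c': 1→0 ⇒ 1;  out={0}∪out(1)={0}

Text stream:
i=0 'a': node 0→10
i=1 'b': node 10→15 (via fail)  → match P4@[1:1]
i=2 'c': node 15→1 (via fail)
i=3 'c': node 1→1 (via fail)
i=4 'b': node 1→9  → match P2@[3:4],P4@[4:4]
i=5 'c': node 9→1 (via fail)
i=6 'a': node 1→2
i=7 'a': node 2→3
i=8 'b': node 3→4  → match P4@[8:8]
i=9 'c': node 4→5
i=10 'c': node 5→6  → match P0@[5:10]
i=11 'c': node 6→1 (via fail)
i=12 'a': node 1→2
i=13 'a': node 2→3
i=14 'b': node 3→4  → match P4@[14:14]
i=15 'c': node 4→5
i=16 'c': node 5→6  → match P0@[11:16]
i=17 'c': node 6→1 (via fail)
i=18 'b': node 1→9  → match P2@[17:18],P4@[18:18]
i=19 'c': node 9→1 (via fail)
i=20 'a': node 1→2
i=21 'a': node 2→3
i=22 'b': node 3→4  → match P4@[22:22]
i=23 'c': node 4→5
i=24 'c': node 5→6  → match P0@[19:24]
i=25 'c': node 6→1 (via fail)
i=26 'b': node 1→9  → match P2@[25:26],P4@[26:26]
i=27 'c': node 9→1 (via fail)
i=28 'c': node 1→1 (via fail)
i=29 'a': node 1→2
i=30 'c': node 2→7
i=31 'a': node 7→8  → match P1@[28:31]
i=32 'c': node 8→13 (via fail)
i=33 'a': node 13→14  → match P1@[30:33],P3@[29:33]
i=34 'a': node 14→3 (via fail)
i=35 'b': node 3→4  → match P4@[35:35]
i=36 'c': node 4→5
i=37 'c': node 5→6  → match P0@[32:37]
i=38 'c': node 6→1 (via fail)
i=39 'a': node 1→2
i=40 'b': node 2→15 (via fail)  → match P4@[40:40]
i=41 'a': node 15→10 (via fail)
i=42 'c': node 10→11
i=43 'a': node 11→12
i=44 'c': node 12→13
i=45 'a': node 13→14  → match P1@[42:45],P3@[41:45]
i=46 'a': node 14→3 (via fail)
i=47 'c': node 3→11 (via fail)

All matches (sorted): [[1,4],[4,2],[4,4],[8,4],[10,0],[14,4],[16,0],[18,2],[18,4],[22,4],[24,0],[26,2],[26,4],[31,1],[33,1],[33,3],[35,4],[37,0],[40,4],[45,1],[45,3]]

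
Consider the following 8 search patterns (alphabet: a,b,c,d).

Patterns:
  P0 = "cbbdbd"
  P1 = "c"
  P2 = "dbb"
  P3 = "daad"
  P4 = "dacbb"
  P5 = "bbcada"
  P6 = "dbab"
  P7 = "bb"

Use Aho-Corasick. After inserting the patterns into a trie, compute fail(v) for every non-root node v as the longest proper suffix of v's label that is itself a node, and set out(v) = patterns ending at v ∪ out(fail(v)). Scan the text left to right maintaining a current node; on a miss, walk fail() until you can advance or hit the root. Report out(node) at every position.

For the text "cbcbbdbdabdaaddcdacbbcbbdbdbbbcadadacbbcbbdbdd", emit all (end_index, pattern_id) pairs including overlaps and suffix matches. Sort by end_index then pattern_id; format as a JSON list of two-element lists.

Build automaton:
Trie nodes:
  0='ε' goto b→16 c→1 d→7
  1='c' goto b→2  ←P1
  2='cb' goto b→3
  3='cbb' goto d→4
  4='cbbd' goto b→5
  5='cbbdb' goto d→6
  6='cbbdbd' goto ·  ←P0
  7='d' goto a→10 b→8
  8='db' goto a→22 b→9
  9='dbb' goto ·  ←P2
  10='da' goto a→11 c→13
  11='daa' goto d→12
  12='daad' goto ·  ←P3
  13='dac' goto b→14
  14='dacb' goto b→15
  15='dacbb' goto ·  ←P4
  16='b' goto b→17
  17='bb' goto c→18  ←P7
  18='bbc' goto a→19
  19='bbca' goto d→20
  20='bbcad' goto a→21
  21='bbcada' goto ·  ←P5
  22='dba' goto b→23
  23='dbab' goto ·  ←P6

BFS fail/out derivation:
  fail(1) 'c': from fail(0)=0 chase 'c': 0 ⇒ 0;  out={1}∪out(0)={1}
  fail(7) 'd': from fail(0)=0 chase 'd': 0 ⇒ 0;  out=∅∪out(0)=∅
  fail(16) 'b': from fail(0)=0 chase 'b': 0 ⇒ 0;  out=∅∪out(0)=∅
  fail(2) 'cb': from fail(1)=0 chase 'b': 0 ⇒ 16;  out=∅∪out(16)=∅
  fail(8) 'db': from fail(7)=0 chase 'b': 0 ⇒ 16;  out=∅∪out(16)=∅
  fail(10) 'da': from fail(7)=0 chase 'a': 0 ⇒ 0;  out=∅∪out(0)=∅
  fail(17) 'bb': from fail(16)=0 chase 'b': 0 ⇒ 16;  out={7}∪out(16)={7}
  fail(3) 'cbb': from fail(2)=16 chase 'b': 16 ⇒ 17;  out=∅∪out(17)={7}
  fail(9) 'dbb': from fail(8)=16 chase 'b': 16 ⇒ 17;  out={2}∪out(17)={2,7}
  fail(11) 'daa': from fail(10)=0 chase 'a': 0 ⇒ 0;  out=∅∪out(0)=∅
  fail(13) 'dac': from fail(10)=0 chase 'c': 0 ⇒ 1;  out=∅∪out(1)={1}
  fail(18) 'bbc': from fail(17)=16 chase 'c': 16→0 ⇒ 1;  out=∅∪out(1)={1}
  fail(22) 'dba': from fail(8)=16 chase 'a': 16→0 ⇒ 0;  out=∅∪out(0)=∅
  fail(4) 'cbbd': from fail(3)=17 chase 'd': 17→16→0 ⇒ 7;  out=∅∪out(7)=∅
  fail(12) 'daad': from fail(11)=0 chase 'd': 0 ⇒ 7;  out={3}∪out(7)={3}
  fail(14) 'dacb': from fail(13)=1 chase 'b': 1 ⇒ 2;  out=∅∪out(2)=∅
  fail(19) 'bbca': from fail(18)=1 chase 'a': 1→0 ⇒ 0;  out=∅∪out(0)=∅
  fail(23) 'dbab': from fail(22)=0 chase 'b': 0 ⇒ 16;  out={6}∪out(16)={6}
  fail(5) 'cbbdb': from fail(4)=7 chase 'b': 7 ⇒ 8;  out=∅∪out(8)=∅
  fail(15) 'dacbb': from fail(14)=2 chase 'b': 2 ⇒ 3;  out={4}∪out(3)={4,7}
  fail(20) 'bbcad': from fail(19)=0 chase 'd': 0 ⇒ 7;  out=∅∪out(7)=∅
  fail(6) 'cbbdbd': from fail(5)=8 chase 'd': 8→16→0 ⇒ 7;  out={0}∪out(7)={0}
  fail(21) 'bbcada': from fail(20)=7 chase 'a': 7 ⇒ 10;  out={5}∪out(10)={5}

Run:
[0] read 'c'  n0⇒n1  ** P1@[0:0]
[1] read 'b'  n1⇒n2
[2] read 'c'  n2⇒n1 (via fail)  ** P1@[2:2]
[3] read 'b'  n1⇒n2
[4] read 'b'  n2⇒n3  ** P7@[3:4]
[5] read 'd'  n3⇒n4
[6] read 'b'  n4⇒n5
[7] read 'd'  n5⇒n6  ** P0@[2:7]
[8] read 'a'  n6⇒n10 (via fail)
[9] read 'b'  n10⇒n16 (via fail)
[10] read 'd'  n16⇒n7 (via fail)
[11] read 'a'  n7⇒n10
[12] read 'a'  n10⇒n11
[13] read 'd'  n11⇒n12  ** P3@[10:13]
[14] read 'd'  n12⇒n7 (via fail)
[15] read 'c'  n7⇒n1 (via fail)  ** P1@[15:15]
[16] read 'd'  n1⇒n7 (via fail)
[17] read 'a'  n7⇒n10
[18] read 'c'  n10⇒n13  ** P1@[18:18]
[19] read 'b'  n13⇒n14
[20] read 'b'  n14⇒n15  ** P4@[16:20],P7@[19:20]
[21] read 'c'  n15⇒n18 (via fail)  ** P1@[21:21]
[22] read 'b'  n18⇒n2 (via fail)
[23] read 'b'  n2⇒n3  ** P7@[22:23]
[24] read 'd'  n3⇒n4
[25] read 'b'  n4⇒n5
[26] read 'd'  n5⇒n6  ** P0@[21:26]
[27] read 'b'  n6⇒n8 (via fail)
[28] read 'b'  n8⇒n9  ** P2@[26:28],P7@[27:28]
[29] read 'b'  n9⇒n17 (via fail)  ** P7@[28:29]
[30] read 'c'  n17⇒n18  ** P1@[30:30]
[31] read 'a'  n18⇒n19
[32] read 'd'  n19⇒n20
[33] read 'a'  n20⇒n21  ** P5@[28:33]
[34] read 'd'  n21⇒n7 (via fail)
[35] read 'a'  n7⇒n10
[36] read 'c'  n10⇒n13  ** P1@[36:36]
[37] read 'b'  n13⇒n14
[38] read 'b'  n14⇒n15  ** P4@[34:38],P7@[37:38]
[39] read 'c'  n15⇒n18 (via fail)  ** P1@[39:39]
[40] read 'b'  n18⇒n2 (via fail)
[41] read 'b'  n2⇒n3  ** P7@[40:41]
[42] read 'd'  n3⇒n4
[43] read 'b'  n4⇒n5
[44] read 'd'  n5⇒n6  ** P0@[39:44]
[45] read 'd'  n6⇒n7 (via fail)

Result: [[0,1],[2,1],[4,7],[7,0],[13,3],[15,1],[18,1],[20,4],[20,7],[21,1],[23,7],[26,0],[28,2],[28,7],[29,7],[30,1],[33,5],[36,1],[38,4],[38,7],[39,1],[41,7],[44,0]]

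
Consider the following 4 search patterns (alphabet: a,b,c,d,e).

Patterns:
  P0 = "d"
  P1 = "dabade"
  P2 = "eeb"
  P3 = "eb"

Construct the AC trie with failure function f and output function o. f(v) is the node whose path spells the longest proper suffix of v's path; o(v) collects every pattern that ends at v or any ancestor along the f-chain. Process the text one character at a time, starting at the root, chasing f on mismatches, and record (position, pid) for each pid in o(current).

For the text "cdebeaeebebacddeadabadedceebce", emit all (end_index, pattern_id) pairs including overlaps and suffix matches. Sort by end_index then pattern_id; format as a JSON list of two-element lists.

Build automaton:
Trie nodes:
  0='ε' goto d→1 e→7
  1='d' goto a→2  ←P0
  2='da' goto b→3
  3='dab' goto a→4
  4='daba' goto d→5
  5='dabad' goto e→6
  6='dabade' goto ·  ←P1
  7='e' goto b→10 e→8
  8='ee' goto b→9
  9='eeb' goto ·  ←P2
  10='eb' goto ·  ←P3

BFS fail/out derivation:
  n1('d'): parent n0 fail=0; on 'd' 0 → fail=0;  out {0}∪∅={0}
  n7('e'): parent n0 fail=0; on 'e' 0 → fail=0;  out ∅∪∅=∅
  n2('da'): parent n1 fail=0; on 'a' 0 → fail=0;  out ∅∪∅=∅
  n8('ee'): parent n7 fail=0; on 'e' 0 → fail=7;  out ∅∪∅=∅
  n10('eb'): parent n7 fail=0; on 'b' 0 → fail=0;  out {3}∪∅={3}
  n3('dab'): parent n2 fail=0; on 'b' 0 → fail=0;  out ∅∪∅=∅
  n9('eeb'): parent n8 fail=7; on 'b' 7 → fail=10;  out {2}∪{3}={2,3}
  n4('daba'): parent n3 fail=0; on 'a' 0 → fail=0;  out ∅∪∅=∅
  n5('dabad'): parent n4 fail=0; on 'd' 0 → fail=1;  out ∅∪{0}={0}
  n6('dabade'): parent n5 fail=1; on 'e' 1→0 → fail=7;  out {1}∪∅={1}

Scan:
i=0 'c': node 0→0
i=1 'd': node 0→1  ** P0@[1:1]
i=2 'e': node 1→7 ·f
i=3 'b': node 7→10  ** P3@[2:3]
i=4 'e': node 10→7 ·f
i=5 'a': node 7→0 ·f
i=6 'e': node 0→7
i=7 'e': node 7→8
i=8 'b': node 8→9  ** P2@[6:8],P3@[7:8]
i=9 'e': node 9→7 ·f
i=10 'b': node 7→10  ** P3@[9:10]
i=11 'a': node 10→0 ·f
i=12 'c': node 0→0
i=13 'd': node 0→1  ** P0@[13:13]
i=14 'd': node 1→1 ·f  ** P0@[14:14]
i=15 'e': node 1→7 ·f
i=16 'a': node 7→0 ·f
i=17 'd': node 0→1  ** P0@[17:17]
i=18 'a': node 1→2
i=19 'b': node 2→3
i=20 'a': node 3→4
i=21 'd': node 4→5  ** P0@[21:21]
i=22 'e': node 5→6  ** P1@[17:22]
i=23 'd': node 6→1 ·f  ** P0@[23:23]
i=24 'c': node 1→0 ·f
i=25 'e': node 0→7
i=26 'e': node 7→8
i=27 'b': node 8→9  ** P2@[25:27],P3@[26:27]
i=28 'c': node 9→0 ·f
i=29 'e': node 0→7

Matches: [[1,0],[3,3],[8,2],[8,3],[10,3],[13,0],[14,0],[17,0],[21,0],[22,1],[23,0],[27,2],[27,3]]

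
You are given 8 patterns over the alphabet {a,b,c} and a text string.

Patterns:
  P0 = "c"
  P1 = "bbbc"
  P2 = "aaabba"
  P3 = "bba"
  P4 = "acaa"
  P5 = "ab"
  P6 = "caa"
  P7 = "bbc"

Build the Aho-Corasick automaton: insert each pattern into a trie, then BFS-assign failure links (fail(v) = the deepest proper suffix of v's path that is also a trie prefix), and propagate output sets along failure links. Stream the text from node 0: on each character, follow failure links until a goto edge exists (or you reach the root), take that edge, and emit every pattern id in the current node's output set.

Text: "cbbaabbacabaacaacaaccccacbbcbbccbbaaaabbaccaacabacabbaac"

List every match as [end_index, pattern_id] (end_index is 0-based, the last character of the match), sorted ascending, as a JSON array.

Construct AC machine:
Trie (insert patterns):
  n0 'ε': a→6 b→2 c→1
  n1 'c': a→17  [P0 ends]
  n2 'b': b→3
  n3 'bb': a→12 b→4 c→19
  n4 'bbb': c→5
  n5 'bbbc': ·  [P1 ends]
  n6 'a': a→7 b→16 c→13
  n7 'aa': a→8
  n8 'aaa': b→9
  n9 'aaab': b→10
  n10 'aaabb': a→11
  n11 'aaabba': ·  [P2 ends]
  n12 'bba': ·  [P3 ends]
  n13 'ac': a→14
  n14 'aca': a→15
  n15 'acaa': ·  [P4 ends]
  n16 'ab': ·  [P5 ends]
  n17 'ca': a→18
  n18 'caa': ·  [P6 ends]
  n19 'bbc': ·  [P7 ends]

BFS fail/out derivation:
  n1('c'): parent n0 fail=0; on 'c' 0 → fail=0;  out {0}∪∅={0}
  n2('b'): parent n0 fail=0; on 'b' 0 → fail=0;  out ∅∪∅=∅
  n6('a'): parent n0 fail=0; on 'a' 0 → fail=0;  out ∅∪∅=∅
  n3('bb'): parent n2 fail=0; on 'b' 0 → fail=2;  out ∅∪∅=∅
  n7('aa'): parent n6 fail=0; on 'a' 0 → fail=6;  out ∅∪∅=∅
  n13('ac'): parent n6 fail=0; on 'c' 0 → fail=1;  out ∅∪{0}={0}
  n16('ab'): parent n6 fail=0; on 'b' 0 → fail=2;  out {5}∪∅={5}
  n17('ca'): parent n1 fail=0; on 'a' 0 → fail=6;  out ∅∪∅=∅
  n4('bbb'): parent n3 fail=2; on 'b' 2 → fail=3;  out ∅∪∅=∅
  n8('aaa'): parent n7 fail=6; on 'a' 6 → fail=7;  out ∅∪∅=∅
  n12('bba'): parent n3 fail=2; on 'a' 2→0 → fail=6;  out {3}∪∅={3}
  n14('aca'): parent n13 fail=1; on 'a' 1 → fail=17;  out ∅∪∅=∅
  n18('caa'): parent n17 fail=6; on 'a' 6 → fail=7;  out {6}∪∅={6}
  n19('bbc'): parent n3 fail=2; on 'c' 2→0 → fail=1;  out {7}∪{0}={0,7}
  n5('bbbc'): parent n4 fail=3; on 'c' 3 → fail=19;  out {1}∪{0,7}={0,1,7}
  n9('aaab'): parent n8 fail=7; on 'b' 7→6 → fail=16;  out ∅∪{5}={5}
  n15('acaa'): parent n14 fail=17; on 'a' 17 → fail=18;  out {4}∪{6}={4,6}
  n10('aaabb'): parent n9 fail=16; on 'b' 16→2 → fail=3;  out ∅∪∅=∅
  n11('aaabba'): parent n10 fail=3; on 'a' 3 → fail=12;  out {2}∪{3}={2,3}

Run:
pos 0 'c': at 1  emit P0@[0:0]
pos 1 'b': at 2 ·f
pos 2 'b': at 3
pos 3 'a': at 12  emit P3@[1:3]
pos 4 'a': at 7 ·f
pos 5 'b': at 16 ·f  emit P5@[4:5]
pos 6 'b': at 3 ·f
pos 7 'a': at 12  emit P3@[5:7]
pos 8 'c': at 13 ·f  emit P0@[8:8]
pos 9 'a': at 14
pos 10 'b': at 16 ·f  emit P5@[9:10]
pos 11 'a': at 6 ·f
pos 12 'a': at 7
pos 13 'c': at 13 ·f  emit P0@[13:13]
pos 14 'a': at 14
pos 15 'a': at 15  emit P4@[12:15],P6@[13:15]
pos 16 'c': at 13 ·f  emit P0@[16:16]
pos 17 'a': at 14
pos 18 'a': at 15  emit P4@[15:18],P6@[16:18]
pos 19 'c': at 13 ·f  emit P0@[19:19]
pos 20 'c': at 1 ·f  emit P0@[20:20]
pos 21 'c': at 1 ·f  emit P0@[21:21]
pos 22 'c': at 1 ·f  emit P0@[22:22]
pos 23 'a': at 17
pos 24 'c': at 13 ·f  emit P0@[24:24]
pos 25 'b': at 2 ·f
pos 26 'b': at 3
pos 27 'c': at 19  emit P0@[27:27],P7@[25:27]
pos 28 'b': at 2 ·f
pos 29 'b': at 3
pos 30 'c': at 19  emit P0@[30:30],P7@[28:30]
pos 31 'c': at 1 ·f  emit P0@[31:31]
pos 32 'b': at 2 ·f
pos 33 'b': at 3
pos 34 'a': at 12  emit P3@[32:34]
pos 35 'a': at 7 ·f
pos 36 'a': at 8
pos 37 'a': at 8 ·f
pos 38 'b': at 9  emit P5@[37:38]
pos 39 'b': at 10
pos 40 'a': at 11  emit P2@[35:40],P3@[38:40]
pos 41 'c': at 13 ·f  emit P0@[41:41]
pos 42 'c': at 1 ·f  emit P0@[42:42]
pos 43 'a': at 17
pos 44 'a': at 18  emit P6@[42:44]
pos 45 'c': at 13 ·f  emit P0@[45:45]
pos 46 'a': at 14
pos 47 'b': at 16 ·f  emit P5@[46:47]
pos 48 'a': at 6 ·f
pos 49 'c': at 13  emit P0@[49:49]
pos 50 'a': at 14
pos 51 'b': at 16 ·f  emit P5@[50:51]
pos 52 'b': at 3 ·f
pos 53 'a': at 12  emit P3@[51:53]
pos 54 'a': at 7 ·f
pos 55 'c': at 13 ·f  emit P0@[55:55]

Matches: [[0,0],[3,3],[5,5],[7,3],[8,0],[10,5],[13,0],[15,4],[15,6],[16,0],[18,4],[18,6],[19,0],[20,0],[21,0],[22,0],[24,0],[27,0],[27,7],[30,0],[30,7],[31,0],[34,3],[38,5],[40,2],[40,3],[41,0],[42,0],[44,6],[45,0],[47,5],[49,0],[51,5],[53,3],[55,0]]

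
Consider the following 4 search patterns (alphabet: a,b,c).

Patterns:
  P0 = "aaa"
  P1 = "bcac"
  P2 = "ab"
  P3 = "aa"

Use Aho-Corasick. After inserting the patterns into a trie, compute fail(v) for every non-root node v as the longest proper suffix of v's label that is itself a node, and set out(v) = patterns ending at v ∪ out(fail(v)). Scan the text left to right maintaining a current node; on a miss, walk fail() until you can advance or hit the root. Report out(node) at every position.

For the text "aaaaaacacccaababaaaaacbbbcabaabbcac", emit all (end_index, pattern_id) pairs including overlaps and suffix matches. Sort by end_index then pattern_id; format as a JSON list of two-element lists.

Build:
Trie nodes:
  n0 'ε': a→1 b→4
  n1 'a': a→2 b→8
  n2 'aa': a→3  ←P3
  n3 'aaa': ·  ←P0
  n4 'b': c→5
  n5 'bc': a→6
  n6 'bca': c→7
  n7 'bcac': ·  ←P1
  n8 'ab': ·  ←P2

Failure links (BFS by depth):
  fail(1) 'a': from fail(0)=0 chase 'a': 0 ⇒ 0;  out=∅∪out(0)=∅
  fail(4) 'b': from fail(0)=0 chase 'b': 0 ⇒ 0;  out=∅∪out(0)=∅
  fail(2) 'aa': from fail(1)=0 chase 'a': 0 ⇒ 1;  out={3}∪out(1)={3}
  fail(5) 'bc': from fail(4)=0 chase 'c': 0 ⇒ 0;  out=∅∪out(0)=∅
  fail(8) 'ab': from fail(1)=0 chase 'b': 0 ⇒ 4;  out={2}∪out(4)={2}
  fail(3) 'aaa': from fail(2)=1 chase 'a': 1 ⇒ 2;  out={0}∪out(2)={0,3}
  fail(6) 'bca': from fail(5)=0 chase 'a': 0 ⇒ 1;  out=∅∪out(1)=∅
  fail(7) 'bcac': from fail(6)=1 chase 'c': 1→0 ⇒ 0;  out={1}∪out(0)={1}

Scan:
i=0 'a': node 0→1
i=1 'a': node 1→2  ** P3@[0:1]
i=2 'a': node 2→3  ** P0@[0:2],P3@[1:2]
i=3 'a': node 3→3 (fail-walked)  ** P0@[1:3],P3@[2:3]
i=4 'a': node 3→3 (fail-walked)  ** P0@[2:4],P3@[3:4]
i=5 'a': node 3→3 (fail-walked)  ** P0@[3:5],P3@[4:5]
i=6 'c': node 3→0 (fail-walked)
i=7 'a': node 0→1
i=8 'c': node 1→0 (fail-walked)
i=9 'c': node 0→0
i=10 'c': node 0→0
i=11 'a': node 0→1
i=12 'a': node 1→2  ** P3@[11:12]
i=13 'b': node 2→8 (fail-walked)  ** P2@[12:13]
i=14 'a': node 8→1 (fail-walked)
i=15 'b': node 1→8  ** P2@[14:15]
i=16 'a': node 8→1 (fail-walked)
i=17 'a': node 1→2  ** P3@[16:17]
i=18 'a': node 2→3  ** P0@[16:18],P3@[17:18]
i=19 'a': node 3→3 (fail-walked)  ** P0@[17:19],P3@[18:19]
i=20 'a': node 3→3 (fail-walked)  ** P0@[18:20],P3@[19:20]
i=21 'c': node 3→0 (fail-walked)
i=22 'b': node 0→4
i=23 'b': node 4→4 (fail-walked)
i=24 'b': node 4→4 (fail-walked)
i=25 'c': node 4→5
i=26 'a': node 5→6
i=27 'b': node 6→8 (fail-walked)  ** P2@[26:27]
i=28 'a': node 8→1 (fail-walked)
i=29 'a': node 1→2  ** P3@[28:29]
i=30 'b': node 2→8 (fail-walked)  ** P2@[29:30]
i=31 'b': node 8→4 (fail-walked)
i=32 'c': node 4→5
i=33 'a': node 5→6
i=34 'c': node 6→7  ** P1@[31:34]

Matches: [[1,3],[2,0],[2,3],[3,0],[3,3],[4,0],[4,3],[5,0],[5,3],[12,3],[13,2],[15,2],[17,3],[18,0],[18,3],[19,0],[19,3],[20,0],[20,3],[27,2],[29,3],[30,2],[34,1]]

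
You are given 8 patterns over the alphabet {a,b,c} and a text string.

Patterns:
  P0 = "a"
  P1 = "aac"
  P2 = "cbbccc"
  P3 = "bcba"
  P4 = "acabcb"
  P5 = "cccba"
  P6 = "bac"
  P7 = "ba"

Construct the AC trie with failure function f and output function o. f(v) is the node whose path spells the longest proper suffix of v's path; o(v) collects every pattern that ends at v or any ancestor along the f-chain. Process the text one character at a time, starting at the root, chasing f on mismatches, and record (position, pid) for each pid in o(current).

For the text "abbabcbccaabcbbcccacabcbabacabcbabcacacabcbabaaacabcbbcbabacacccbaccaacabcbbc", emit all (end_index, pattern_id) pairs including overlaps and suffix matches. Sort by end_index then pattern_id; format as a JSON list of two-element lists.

Build automaton:
Trie (insert patterns):
  0='ε' goto a→1 b→10 c→4
  1='a' goto a→2 c→14  [P0 ends]
  2='aa' goto c→3
  3='aac' goto ·  [P1 ends]
  4='c' goto b→5 c→19
  5='cb' goto b→6
  6='cbb' goto c→7
  7='cbbc' goto c→8
  8='cbbcc' goto c→9
  9='cbbccc' goto ·  [P2 ends]
  10='b' goto a→23 c→11
  11='bc' goto b→12
  12='bcb' goto a→13
  13='bcba' goto ·  [P3 ends]
  14='ac' goto a→15
  15='aca' goto b→16
  16='acab' goto c→17
  17='acabc' goto b→18
  18='acabcb' goto ·  [P4 ends]
  19='cc' goto c→20
  20='ccc' goto b→21
  21='cccb' goto a→22
  22='cccba' goto ·  [P5 ends]
  23='ba' goto c→24  [P7 ends]
  24='bac' goto ·  [P6 ends]

BFS fail/out derivation:
  n1('a'): parent n0 fail=0; on 'a' 0 → fail=0;  out {0}∪∅={0}
  n4('c'): parent n0 fail=0; on 'c' 0 → fail=0;  out ∅∪∅=∅
  n10('b'): parent n0 fail=0; on 'b' 0 → fail=0;  out ∅∪∅=∅
  n2('aa'): parent n1 fail=0; on 'a' 0 → fail=1;  out ∅∪{0}={0}
  n5('cb'): parent n4 fail=0; on 'b' 0 → fail=10;  out ∅∪∅=∅
  n11('bc'): parent n10 fail=0; on 'c' 0 → fail=4;  out ∅∪∅=∅
  n14('ac'): parent n1 fail=0; on 'c' 0 → fail=4;  out ∅∪∅=∅
  n19('cc'): parent n4 fail=0; on 'c' 0 → fail=4;  out ∅∪∅=∅
  n23('ba'): parent n10 fail=0; on 'a' 0 → fail=1;  out {7}∪{0}={0,7}
  n3('aac'): parent n2 fail=1; on 'c' 1 → fail=14;  out {1}∪∅={1}
  n6('cbb'): parent n5 fail=10; on 'b' 10→0 → fail=10;  out ∅∪∅=∅
  n12('bcb'): parent n11 fail=4; on 'b' 4 → fail=5;  out ∅∪∅=∅
  n15('aca'): parent n14 fail=4; on 'a' 4→0 → fail=1;  out ∅∪{0}={0}
  n20('ccc'): parent n19 fail=4; on 'c' 4 → fail=19;  out ∅∪∅=∅
  n24('bac'): parent n23 fail=1; on 'c' 1 → fail=14;  out {6}∪∅={6}
  n7('cbbc'): parent n6 fail=10; on 'c' 10 → fail=11;  out ∅∪∅=∅
  n13('bcba'): parent n12 fail=5; on 'a' 5→10 → fail=23;  out {3}∪{0,7}={0,3,7}
  n16('acab'): parent n15 fail=1; on 'b' 1→0 → fail=10;  out ∅∪∅=∅
  n21('cccb'): parent n20 fail=19; on 'b' 19→4 → fail=5;  out ∅∪∅=∅
  n8('cbbcc'): parent n7 fail=11; on 'c' 11→4 → fail=19;  out ∅∪∅=∅
  n17('acabc'): parent n16 fail=10; on 'c' 10 → fail=11;  out ∅∪∅=∅
  n22('cccba'): parent n21 fail=5; on 'a' 5→10 → fail=23;  out {5}∪{0,7}={0,5,7}
  n9('cbbccc'): parent n8 fail=19; on 'c' 19 → fail=20;  out {2}∪∅={2}
  n18('acabcb'): parent n17 fail=11; on 'b' 11 → fail=12;  out {4}∪∅={4}

Text stream:
pos 0 'a': at 1  emit P0@[0:0]
pos 1 'b': at 10 (via fail)
pos 2 'b': at 10 (via fail)
pos 3 'a': at 23  emit P0@[3:3],P7@[2:3]
pos 4 'b': at 10 (via fail)
pos 5 'c': at 11
pos 6 'b': at 12
pos 7 'c': at 11 (via fail)
pos 8 'c': at 19 (via fail)
pos 9 'a': at 1 (via fail)  emit P0@[9:9]
pos 10 'a': at 2  emit P0@[10:10]
pos 11 'b': at 10 (via fail)
pos 12 'c': at 11
pos 13 'b': at 12
pos 14 'b': at 6 (via fail)
pos 15 'c': at 7
pos 16 'c': at 8
pos 17 'c': at 9  emit P2@[12:17]
pos 18 'a': at 1 (via fail)  emit P0@[18:18]
pos 19 'c': at 14
pos 20 'a': at 15  emit P0@[20:20]
pos 21 'b': at 16
pos 22 'c': at 17
pos 23 'b': at 18  emit P4@[18:23]
pos 24 'a': at 13 (via fail)  emit P0@[24:24],P3@[21:24],P7@[23:24]
pos 25 'b': at 10 (via fail)
pos 26 'a': at 23  emit P0@[26:26],P7@[25:26]
pos 27 'c': at 24  emit P6@[25:27]
pos 28 'a': at 15 (via fail)  emit P0@[28:28]
pos 29 'b': at 16
pos 30 'c': at 17
pos 31 'b': at 18  emit P4@[26:31]
pos 32 'a': at 13 (via fail)  emit P0@[32:32],P3@[29:32],P7@[31:32]
pos 33 'b': at 10 (via fail)
pos 34 'c': at 11
pos 35 'a': at 1 (via fail)  emit P0@[35:35]
pos 36 'c': at 14
pos 37 'a': at 15  emit P0@[37:37]
pos 38 'c': at 14 (via fail)
pos 39 'a': at 15  emit P0@[39:39]
pos 40 'b': at 16
pos 41 'c': at 17
pos 42 'b': at 18  emit P4@[37:42]
pos 43 'a': at 13 (via fail)  emit P0@[43:43],P3@[40:43],P7@[42:43]
pos 44 'b': at 10 (via fail)
pos 45 'a': at 23  emit P0@[45:45],P7@[44:45]
pos 46 'a': at 2 (via fail)  emit P0@[46:46]
pos 47 'a': at 2 (via fail)  emit P0@[47:47]
pos 48 'c': at 3  emit P1@[46:48]
pos 49 'a': at 15 (via fail)  emit P0@[49:49]
pos 50 'b': at 16
pos 51 'c': at 17
pos 52 'b': at 18  emit P4@[47:52]
pos 53 'b': at 6 (via fail)
pos 54 'c': at 7
pos 55 'b': at 12 (via fail)
pos 56 'a': at 13  emit P0@[56:56],P3@[53:56],P7@[55:56]
pos 57 'b': at 10 (via fail)
pos 58 'a': at 23  emit P0@[58:58],P7@[57:58]
pos 59 'c': at 24  emit P6@[57:59]
pos 60 'a': at 15 (via fail)  emit P0@[60:60]
pos 61 'c': at 14 (via fail)
pos 62 'c': at 19 (via fail)
pos 63 'c': at 20
pos 64 'b': at 21
pos 65 'a': at 22  emit P0@[65:65],P5@[61:65],P7@[64:65]
pos 66 'c': at 24 (via fail)  emit P6@[64:66]
pos 67 'c': at 19 (via fail)
pos 68 'a': at 1 (via fail)  emit P0@[68:68]
pos 69 'a': at 2  emit P0@[69:69]
pos 70 'c': at 3  emit P1@[68:70]
pos 71 'a': at 15 (via fail)  emit P0@[71:71]
pos 72 'b': at 16
pos 73 'c': at 17
pos 74 'b': at 18  emit P4@[69:74]
pos 75 'b': at 6 (via fail)
pos 76 'c': at 7

Result: [[0,0],[3,0],[3,7],[9,0],[10,0],[17,2],[18,0],[20,0],[23,4],[24,0],[24,3],[24,7],[26,0],[26,7],[27,6],[28,0],[31,4],[32,0],[32,3],[32,7],[35,0],[37,0],[39,0],[42,4],[43,0],[43,3],[43,7],[45,0],[45,7],[46,0],[47,0],[48,1],[49,0],[52,4],[56,0],[56,3],[56,7],[58,0],[58,7],[59,6],[60,0],[65,0],[65,5],[65,7],[66,6],[68,0],[69,0],[70,1],[71,0],[74,4]]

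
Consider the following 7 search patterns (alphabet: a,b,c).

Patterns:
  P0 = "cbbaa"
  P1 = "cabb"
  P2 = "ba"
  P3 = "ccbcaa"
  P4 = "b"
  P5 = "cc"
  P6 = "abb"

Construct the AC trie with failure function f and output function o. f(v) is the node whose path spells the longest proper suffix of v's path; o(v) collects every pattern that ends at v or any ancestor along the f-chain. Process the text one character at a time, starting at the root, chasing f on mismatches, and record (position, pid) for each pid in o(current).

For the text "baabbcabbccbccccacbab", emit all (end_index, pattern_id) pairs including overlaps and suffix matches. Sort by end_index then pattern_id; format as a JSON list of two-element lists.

Build:
Trie (insert patterns):
  0='ε' goto a→16 b→9 c→1
  1='c' goto a→6 b→2 c→11
  2='cb' goto b→3
  3='cbb' goto a→4
  4='cbba' goto a→5
  5='cbbaa' goto ·  [P0 ends]
  6='ca' goto b→7
  7='cab' goto b→8
  8='cabb' goto ·  [P1 ends]
  9='b' goto a→10  [P4 ends]
  10='ba' goto ·  [P2 ends]
  11='cc' goto b→12  [P5 ends]
  12='ccb' goto c→13
  13='ccbc' goto a→14
  14='ccbca' goto a→15
  15='ccbcaa' goto ·  [P3 ends]
  16='a' goto b→17
  17='ab' goto b→18
  18='abb' goto ·  [P6 ends]

BFS fail/out derivation:
  n1('c'): parent n0 fail=0; on 'c' 0 → fail=0;  out ∅∪∅=∅
  n9('b'): parent n0 fail=0; on 'b' 0 → fail=0;  out {4}∪∅={4}
  n16('a'): parent n0 fail=0; on 'a' 0 → fail=0;  out ∅∪∅=∅
  n2('cb'): parent n1 fail=0; on 'b' 0 → fail=9;  out ∅∪{4}={4}
  n6('ca'): parent n1 fail=0; on 'a' 0 → fail=16;  out ∅∪∅=∅
  n10('ba'): parent n9 fail=0; on 'a' 0 → fail=16;  out {2}∪∅={2}
  n11('cc'): parent n1 fail=0; on 'c' 0 → fail=1;  out {5}∪∅={5}
  n17('ab'): parent n16 fail=0; on 'b' 0 → fail=9;  out ∅∪{4}={4}
  n3('cbb'): parent n2 fail=9; on 'b' 9→0 → fail=9;  out ∅∪{4}={4}
  n7('cab'): parent n6 fail=16; on 'b' 16 → fail=17;  out ∅∪{4}={4}
  n12('ccb'): parent n11 fail=1; on 'b' 1 → fail=2;  out ∅∪{4}={4}
  n18('abb'): parent n17 fail=9; on 'b' 9→0 → fail=9;  out {6}∪{4}={4,6}
  n4('cbba'): parent n3 fail=9; on 'a' 9 → fail=10;  out ∅∪{2}={2}
  n8('cabb'): parent n7 fail=17; on 'b' 17 → fail=18;  out {1}∪{4,6}={1,4,6}
  n13('ccbc'): parent n12 fail=2; on 'c' 2→9→0 → fail=1;  out ∅∪∅=∅
  n5('cbbaa'): parent n4 fail=10; on 'a' 10→16→0 → fail=16;  out {0}∪∅={0}
  n14('ccbca'): parent n13 fail=1; on 'a' 1 → fail=6;  out ∅∪∅=∅
  n15('ccbcaa'): parent n14 fail=6; on 'a' 6→16→0 → fail=16;  out {3}∪∅={3}

Scan:
pos 0 'b': at 9  ** P4@[0:0]
pos 1 'a': at 10  ** P2@[0:1]
pos 2 'a': at 16 (fail-walked)
pos 3 'b': at 17  ** P4@[3:3]
pos 4 'b': at 18  ** P4@[4:4],P6@[2:4]
pos 5 'c': at 1 (fail-walked)
pos 6 'a': at 6
pos 7 'b': at 7  ** P4@[7:7]
pos 8 'b': at 8  ** P1@[5:8],P4@[8:8],P6@[6:8]
pos 9 'c': at 1 (fail-walked)
pos 10 'c': at 11  ** P5@[9:10]
pos 11 'b': at 12  ** P4@[11:11]
pos 12 'c': at 13
pos 13 'c': at 11 (fail-walked)  ** P5@[12:13]
pos 14 'c': at 11 (fail-walked)  ** P5@[13:14]
pos 15 'c': at 11 (fail-walked)  ** P5@[14:15]
pos 16 'a': at 6 (fail-walked)
pos 17 'c': at 1 (fail-walked)
pos 18 'b': at 2  ** P4@[18:18]
pos 19 'a': at 10 (fail-walked)  ** P2@[18:19]
pos 20 'b': at 17 (fail-walked)  ** P4@[20:20]

All matches (sorted): [[0,4],[1,2],[3,4],[4,4],[4,6],[7,4],[8,1],[8,4],[8,6],[10,5],[11,4],[13,5],[14,5],[15,5],[18,4],[19,2],[20,4]]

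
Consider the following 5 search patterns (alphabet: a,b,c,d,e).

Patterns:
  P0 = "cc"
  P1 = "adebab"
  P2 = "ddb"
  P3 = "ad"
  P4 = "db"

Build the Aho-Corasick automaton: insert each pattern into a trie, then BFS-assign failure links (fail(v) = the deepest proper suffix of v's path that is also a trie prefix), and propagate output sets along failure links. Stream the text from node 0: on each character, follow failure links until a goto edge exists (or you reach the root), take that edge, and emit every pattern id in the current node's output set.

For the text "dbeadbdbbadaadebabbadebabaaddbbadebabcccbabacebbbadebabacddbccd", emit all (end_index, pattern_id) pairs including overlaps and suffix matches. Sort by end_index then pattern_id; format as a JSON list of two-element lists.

Build automaton:
Trie (insert patterns):
  0='ε' goto a→3 c→1 d→9
  1='c' goto c→2
  2='cc' goto ·  [P0 ends]
  3='a' goto d→4
  4='ad' goto e→5  [P3 ends]
  5='ade' goto b→6
  6='adeb' goto a→7
  7='adeba' goto b→8
  8='adebab' goto ·  [P1 ends]
  9='d' goto b→12 d→10
  10='dd' goto b→11
  11='ddb' goto ·  [P2 ends]
  12='db' goto ·  [P4 ends]

BFS fail/out derivation:
  fail(1) 'c': from fail(0)=0 chase 'c': 0 ⇒ 0;  out=∅∪out(0)=∅
  fail(3) 'a': from fail(0)=0 chase 'a': 0 ⇒ 0;  out=∅∪out(0)=∅
  fail(9) 'd': from fail(0)=0 chase 'd': 0 ⇒ 0;  out=∅∪out(0)=∅
  fail(2) 'cc': from fail(1)=0 chase 'c': 0 ⇒ 1;  out={0}∪out(1)={0}
  fail(4) 'ad': from fail(3)=0 chase 'd': 0 ⇒ 9;  out={3}∪out(9)={3}
  fail(10) 'dd': from fail(9)=0 chase 'd': 0 ⇒ 9;  out=∅∪out(9)=∅
  fail(12) 'db': from fail(9)=0 chase 'b': 0 ⇒ 0;  out={4}∪out(0)={4}
  fail(5) 'ade': from fail(4)=9 chase 'e': 9→0 ⇒ 0;  out=∅∪out(0)=∅
  fail(11) 'ddb': from fail(10)=9 chase 'b': 9 ⇒ 12;  out={2}∪out(12)={2,4}
  fail(6) 'adeb': from fail(5)=0 chase 'b': 0 ⇒ 0;  out=∅∪out(0)=∅
  fail(7) 'adeba': from fail(6)=0 chase 'a': 0 ⇒ 3;  out=∅∪out(3)=∅
  fail(8) 'adebab': from fail(7)=3 chase 'b': 3→0 ⇒ 0;  out={1}∪out(0)={1}

Text stream:
pos 0 'd': at 9
pos 1 'b': at 12  emit P4@[0:1]
pos 2 'e': at 0 ·f
pos 3 'a': at 3
pos 4 'd': at 4  emit P3@[3:4]
pos 5 'b': at 12 ·f  emit P4@[4:5]
pos 6 'd': at 9 ·f
pos 7 'b': at 12  emit P4@[6:7]
pos 8 'b': at 0 ·f
pos 9 'a': at 3
pos 10 'd': at 4  emit P3@[9:10]
pos 11 'a': at 3 ·f
pos 12 'a': at 3 ·f
pos 13 'd': at 4  emit P3@[12:13]
pos 14 'e': at 5
pos 15 'b': at 6
pos 16 'a': at 7
pos 17 'b': at 8  emit P1@[12:17]
pos 18 'b': at 0 ·f
pos 19 'a': at 3
pos 20 'd': at 4  emit P3@[19:20]
pos 21 'e': at 5
pos 22 'b': at 6
pos 23 'a': at 7
pos 24 'b': at 8  emit P1@[19:24]
pos 25 'a': at 3 ·f
pos 26 'a': at 3 ·f
pos 27 'd': at 4  emit P3@[26:27]
pos 28 'd': at 10 ·f
pos 29 'b': at 11  emit P2@[27:29],P4@[28:29]
pos 30 'b': at 0 ·f
pos 31 'a': at 3
pos 32 'd': at 4  emit P3@[31:32]
pos 33 'e': at 5
pos 34 'b': at 6
pos 35 'a': at 7
pos 36 'b': at 8  emit P1@[31:36]
pos 37 'c': at 1 ·f
pos 38 'c': at 2  emit P0@[37:38]
pos 39 'c': at 2 ·f  emit P0@[38:39]
pos 40 'b': at 0 ·f
pos 41 'a': at 3
pos 42 'b': at 0 ·f
pos 43 'a': at 3
pos 44 'c': at 1 ·f
pos 45 'e': at 0 ·f
pos 46 'b': at 0
pos 47 'b': at 0
pos 48 'b': at 0
pos 49 'a': at 3
pos 50 'd': at 4  emit P3@[49:50]
pos 51 'e': at 5
pos 52 'b': at 6
pos 53 'a': at 7
pos 54 'b': at 8  emit P1@[49:54]
pos 55 'a': at 3 ·f
pos 56 'c': at 1 ·f
pos 57 'd': at 9 ·f
pos 58 'd': at 10
pos 59 'b': at 11  emit P2@[57:59],P4@[58:59]
pos 60 'c': at 1 ·f
pos 61 'c': at 2  emit P0@[60:61]
pos 62 'd': at 9 ·f

Result: [[1,4],[4,3],[5,4],[7,4],[10,3],[13,3],[17,1],[20,3],[24,1],[27,3],[29,2],[29,4],[32,3],[36,1],[38,0],[39,0],[50,3],[54,1],[59,2],[59,4],[61,0]]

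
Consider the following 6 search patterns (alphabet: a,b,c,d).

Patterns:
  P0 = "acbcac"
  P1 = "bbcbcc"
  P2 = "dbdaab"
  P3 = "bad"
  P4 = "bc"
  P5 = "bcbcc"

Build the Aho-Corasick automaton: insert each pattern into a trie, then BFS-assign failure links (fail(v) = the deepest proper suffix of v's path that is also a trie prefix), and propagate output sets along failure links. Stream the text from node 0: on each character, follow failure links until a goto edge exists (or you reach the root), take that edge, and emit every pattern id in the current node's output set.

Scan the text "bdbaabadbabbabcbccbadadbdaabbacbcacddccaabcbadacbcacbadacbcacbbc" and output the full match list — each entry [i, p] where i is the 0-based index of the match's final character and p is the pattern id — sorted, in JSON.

Build automaton:
Trie nodes:
  0='ε' goto a→1 b→7 d→13
  1='a' goto c→2
  2='ac' goto b→3
  3='acb' goto c→4
  4='acbc' goto a→5
  5='acbca' goto c→6
  6='acbcac' goto ·  [P0 ends]
  7='b' goto a→19 b→8 c→21
  8='bb' goto c→9
  9='bbc' goto b→10
  10='bbcb' goto c→11
  11='bbcbc' goto c→12
  12='bbcbcc' goto ·  [P1 ends]
  13='d' goto b→14
  14='db' goto d→15
  15='dbd' goto a→16
  16='dbda' goto a→17
  17='dbdaa' goto b→18
  18='dbdaab' goto ·  [P2 ends]
  19='ba' goto d→20
  20='bad' goto ·  [P3 ends]
  21='bc' goto b→22  [P4 ends]
  22='bcb' goto c→23
  23='bcbc' goto c→24
  24='bcbcc' goto ·  [P5 ends]

BFS fail/out derivation:
  fail(1) 'a': from fail(0)=0 chase 'a': 0 ⇒ 0;  out=∅∪out(0)=∅
  fail(7) 'b': from fail(0)=0 chase 'b': 0 ⇒ 0;  out=∅∪out(0)=∅
  fail(13) 'd': from fail(0)=0 chase 'd': 0 ⇒ 0;  out=∅∪out(0)=∅
  fail(2) 'ac': from fail(1)=0 chase 'c': 0 ⇒ 0;  out=∅∪out(0)=∅
  fail(8) 'bb': from fail(7)=0 chase 'b': 0 ⇒ 7;  out=∅∪out(7)=∅
  fail(14) 'db': from fail(13)=0 chase 'b': 0 ⇒ 7;  out=∅∪out(7)=∅
  fail(19) 'ba': from fail(7)=0 chase 'a': 0 ⇒ 1;  out=∅∪out(1)=∅
  fail(21) 'bc': from fail(7)=0 chase 'c': 0 ⇒ 0;  out={4}∪out(0)={4}
  fail(3) 'acb': from fail(2)=0 chase 'b': 0 ⇒ 7;  out=∅∪out(7)=∅
  fail(9) 'bbc': from fail(8)=7 chase 'c': 7 ⇒ 21;  out=∅∪out(21)={4}
  fail(15) 'dbd': from fail(14)=7 chase 'd': 7→0 ⇒ 13;  out=∅∪out(13)=∅
  fail(20) 'bad': from fail(19)=1 chase 'd': 1→0 ⇒ 13;  out={3}∪out(13)={3}
  fail(22) 'bcb': from fail(21)=0 chase 'b': 0 ⇒ 7;  out=∅∪out(7)=∅
  fail(4) 'acbc': from fail(3)=7 chase 'c': 7 ⇒ 21;  out=∅∪out(21)={4}
  fail(10) 'bbcb': from fail(9)=21 chase 'b': 21 ⇒ 22;  out=∅∪out(22)=∅
  fail(16) 'dbda': from fail(15)=13 chase 'a': 13→0 ⇒ 1;  out=∅∪out(1)=∅
  fail(23) 'bcbc': from fail(22)=7 chase 'c': 7 ⇒ 21;  out=∅∪out(21)={4}
  fail(5) 'acbca': from fail(4)=21 chase 'a': 21→0 ⇒ 1;  out=∅∪out(1)=∅
  fail(11) 'bbcbc': from fail(10)=22 chase 'c': 22 ⇒ 23;  out=∅∪out(23)={4}
  fail(17) 'dbdaa': from fail(16)=1 chase 'a': 1→0 ⇒ 1;  out=∅∪out(1)=∅
  fail(24) 'bcbcc': from fail(23)=21 chase 'c': 21→0 ⇒ 0;  out={5}∪out(0)={5}
  fail(6) 'acbcac': from fail(5)=1 chase 'c': 1 ⇒ 2;  out={0}∪out(2)={0}
  fail(12) 'bbcbcc': from fail(11)=23 chase 'c': 23 ⇒ 24;  out={1}∪out(24)={1,5}
  fail(18) 'dbdaab': from fail(17)=1 chase 'b': 1→0 ⇒ 7;  out={2}∪out(7)={2}

Text stream:
pos 0 'b': at 7
pos 1 'd': at 13 (via fail)
pos 2 'b': at 14
pos 3 'a': at 19 (via fail)
pos 4 'a': at 1 (via fail)
pos 5 'b': at 7 (via fail)
pos 6 'a': at 19
pos 7 'd': at 20  ** P3@[5:7]
pos 8 'b': at 14 (via fail)
pos 9 'a': at 19 (via fail)
pos 10 'b': at 7 (via fail)
pos 11 'b': at 8
pos 12 'a': at 19 (via fail)
pos 13 'b': at 7 (via fail)
pos 14 'c': at 21  ** P4@[13:14]
pos 15 'b': at 22
pos 16 'c': at 23  ** P4@[15:16]
pos 17 'c': at 24  ** P5@[13:17]
pos 18 'b': at 7 (via fail)
pos 19 'a': at 19
pos 20 'd': at 20  ** P3@[18:20]
pos 21 'a': at 1 (via fail)
pos 22 'd': at 13 (via fail)
pos 23 'b': at 14
pos 24 'd': at 15
pos 25 'a': at 16
pos 26 'a': at 17
pos 27 'b': at 18  ** P2@[22:27]
pos 28 'b': at 8 (via fail)
pos 29 'a': at 19 (via fail)
pos 30 'c': at 2 (via fail)
pos 31 'b': at 3
pos 32 'c': at 4  ** P4@[31:32]
pos 33 'a': at 5
pos 34 'c': at 6  ** P0@[29:34]
pos 35 'd': at 13 (via fail)
pos 36 'd': at 13 (via fail)
pos 37 'c': at 0 (via fail)
pos 38 'c': at 0
pos 39 'a': at 1
pos 40 'a': at 1 (via fail)
pos 41 'b': at 7 (via fail)
pos 42 'c': at 21  ** P4@[41:42]
pos 43 'b': at 22
pos 44 'a': at 19 (via fail)
pos 45 'd': at 20  ** P3@[43:45]
pos 46 'a': at 1 (via fail)
pos 47 'c': at 2
pos 48 'b': at 3
pos 49 'c': at 4  ** P4@[48:49]
pos 50 'a': at 5
pos 51 'c': at 6  ** P0@[46:51]
pos 52 'b': at 3 (via fail)
pos 53 'a': at 19 (via fail)
pos 54 'd': at 20  ** P3@[52:54]
pos 55 'a': at 1 (via fail)
pos 56 'c': at 2
pos 57 'b': at 3
pos 58 'c': at 4  ** P4@[57:58]
pos 59 'a': at 5
pos 60 'c': at 6  ** P0@[55:60]
pos 61 'b': at 3 (via fail)
pos 62 'b': at 8 (via fail)
pos 63 'c': at 9  ** P4@[62:63]

Matches: [[7,3],[14,4],[16,4],[17,5],[20,3],[27,2],[32,4],[34,0],[42,4],[45,3],[49,4],[51,0],[54,3],[58,4],[60,0],[63,4]]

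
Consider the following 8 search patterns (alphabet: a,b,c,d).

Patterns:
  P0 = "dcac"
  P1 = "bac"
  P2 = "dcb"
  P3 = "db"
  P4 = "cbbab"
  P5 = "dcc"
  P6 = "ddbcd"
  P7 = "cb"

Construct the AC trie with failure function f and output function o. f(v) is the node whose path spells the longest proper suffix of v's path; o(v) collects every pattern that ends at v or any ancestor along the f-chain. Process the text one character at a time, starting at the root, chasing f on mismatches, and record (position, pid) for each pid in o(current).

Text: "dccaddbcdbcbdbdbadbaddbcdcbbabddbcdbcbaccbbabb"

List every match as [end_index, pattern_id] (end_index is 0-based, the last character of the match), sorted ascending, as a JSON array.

Build automaton:
Trie (insert patterns):
  n0 'ε': b→5 c→10 d→1
  n1 'd': b→9 c→2 d→16
  n2 'dc': a→3 b→8 c→15
  n3 'dca': c→4
  n4 'dcac': ·  ←P0
  n5 'b': a→6
  n6 'ba': c→7
  n7 'bac': ·  ←P1
  n8 'dcb': ·  ←P2
  n9 'db': ·  ←P3
  n10 'c': b→11
  n11 'cb': b→12  ←P7
  n12 'cbb': a→13
  n13 'cbba': b→14
  n14 'cbbab': ·  ←P4
  n15 'dcc': ·  ←P5
  n16 'dd': b→17
  n17 'ddb': c→18
  n18 'ddbc': d→19
  n19 'ddbcd': ·  ←P6

BFS fail/out derivation:
  fail(1) 'd': from fail(0)=0 chase 'd': 0 ⇒ 0;  out=∅∪out(0)=∅
  fail(5) 'b': from fail(0)=0 chase 'b': 0 ⇒ 0;  out=∅∪out(0)=∅
  fail(10) 'c': from fail(0)=0 chase 'c': 0 ⇒ 0;  out=∅∪out(0)=∅
  fail(2) 'dc': from fail(1)=0 chase 'c': 0 ⇒ 10;  out=∅∪out(10)=∅
  fail(6) 'ba': from fail(5)=0 chase 'a': 0 ⇒ 0;  out=∅∪out(0)=∅
  fail(9) 'db': from fail(1)=0 chase 'b': 0 ⇒ 5;  out={3}∪out(5)={3}
  fail(11) 'cb': from fail(10)=0 chase 'b': 0 ⇒ 5;  out={7}∪out(5)={7}
  fail(16) 'dd': from fail(1)=0 chase 'd': 0 ⇒ 1;  out=∅∪out(1)=∅
  fail(3) 'dca': from fail(2)=10 chase 'a': 10→0 ⇒ 0;  out=∅∪out(0)=∅
  fail(7) 'bac': from fail(6)=0 chase 'c': 0 ⇒ 10;  out={1}∪out(10)={1}
  fail(8) 'dcb': from fail(2)=10 chase 'b': 10 ⇒ 11;  out={2}∪out(11)={2,7}
  fail(12) 'cbb': from fail(11)=5 chase 'b': 5→0 ⇒ 5;  out=∅∪out(5)=∅
  fail(15) 'dcc': from fail(2)=10 chase 'c': 10→0 ⇒ 10;  out={5}∪out(10)={5}
  fail(17) 'ddb': from fail(16)=1 chase 'b': 1 ⇒ 9;  out=∅∪out(9)={3}
  fail(4) 'dcac': from fail(3)=0 chase 'c': 0 ⇒ 10;  out={0}∪out(10)={0}
  fail(13) 'cbba': from fail(12)=5 chase 'a': 5 ⇒ 6;  out=∅∪out(6)=∅
  fail(18) 'ddbc': from fail(17)=9 chase 'c': 9→5→0 ⇒ 10;  out=∅∪out(10)=∅
  fail(14) 'cbbab': from fail(13)=6 chase 'b': 6→0 ⇒ 5;  out={4}∪out(5)={4}
  fail(19) 'ddbcd': from fail(18)=10 chase 'd': 10→0 ⇒ 1;  out={6}∪out(1)={6}

Run:
i=0 'd': node 0→1
i=1 'c': node 1→2
i=2 'c': node 2→15  ** P5@[0:2]
i=3 'a': node 15→0 (fail-walked)
i=4 'd': node 0→1
i=5 'd': node 1→16
i=6 'b': node 16→17  ** P3@[5:6]
i=7 'c': node 17→18
i=8 'd': node 18→19  ** P6@[4:8]
i=9 'b': node 19→9 (fail-walked)  ** P3@[8:9]
i=10 'c': node 9→10 (fail-walked)
i=11 'b': node 10→11  ** P7@[10:11]
i=12 'd': node 11→1 (fail-walked)
i=13 'b': node 1→9  ** P3@[12:13]
i=14 'd': node 9→1 (fail-walked)
i=15 'b': node 1→9  ** P3@[14:15]
i=16 'a': node 9→6 (fail-walked)
i=17 'd': node 6→1 (fail-walked)
i=18 'b': node 1→9  ** P3@[17:18]
i=19 'a': node 9→6 (fail-walked)
i=20 'd': node 6→1 (fail-walked)
i=21 'd': node 1→16
i=22 'b': node 16→17  ** P3@[21:22]
i=23 'c': node 17→18
i=24 'd': node 18→19  ** P6@[20:24]
i=25 'c': node 19→2 (fail-walked)
i=26 'b': node 2→8  ** P2@[24:26],P7@[25:26]
i=27 'b': node 8→12 (fail-walked)
i=28 'a': node 12→13
i=29 'b': node 13→14  ** P4@[25:29]
i=30 'd': node 14→1 (fail-walked)
i=31 'd': node 1→16
i=32 'b': node 16→17  ** P3@[31:32]
i=33 'c': node 17→18
i=34 'd': node 18→19  ** P6@[30:34]
i=35 'b': node 19→9 (fail-walked)  ** P3@[34:35]
i=36 'c': node 9→10 (fail-walked)
i=37 'b': node 10→11  ** P7@[36:37]
i=38 'a': node 11→6 (fail-walked)
i=39 'c': node 6→7  ** P1@[37:39]
i=40 'c': node 7→10 (fail-walked)
i=41 'b': node 10→11  ** P7@[40:41]
i=42 'b': node 11→12
i=43 'a': node 12→13
i=44 'b': node 13→14  ** P4@[40:44]
i=45 'b': node 14→5 (fail-walked)

Result: [[2,5],[6,3],[8,6],[9,3],[11,7],[13,3],[15,3],[18,3],[22,3],[24,6],[26,2],[26,7],[29,4],[32,3],[34,6],[35,3],[37,7],[39,1],[41,7],[44,4]]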